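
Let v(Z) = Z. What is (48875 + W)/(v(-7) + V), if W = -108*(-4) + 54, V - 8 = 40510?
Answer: 49361/40511 ≈ 1.2185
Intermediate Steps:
V = 40518 (V = 8 + 40510 = 40518)
W = 486 (W = 432 + 54 = 486)
(48875 + W)/(v(-7) + V) = (48875 + 486)/(-7 + 40518) = 49361/40511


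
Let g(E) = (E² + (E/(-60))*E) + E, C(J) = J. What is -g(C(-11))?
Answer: -6479/60 ≈ -107.98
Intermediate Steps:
g(E) = E + 59*E²/60 (g(E) = (E² + (E*(-1/60))*E) + E = (E² + (-E/60)*E) + E = (E² - E²/60) + E = 59*E²/60 + E = E + 59*E²/60)
-g(C(-11)) = -(-11)*(60 + 59*(-11))/60 = -(-11)*(60 - 649)/60 = -(-11)*(-589)/60 = -1*6479/60 = -6479/60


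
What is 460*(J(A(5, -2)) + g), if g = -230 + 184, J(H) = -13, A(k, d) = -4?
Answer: -27140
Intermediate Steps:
g = -46
460*(J(A(5, -2)) + g) = 460*(-13 - 46) = 460*(-59) = -27140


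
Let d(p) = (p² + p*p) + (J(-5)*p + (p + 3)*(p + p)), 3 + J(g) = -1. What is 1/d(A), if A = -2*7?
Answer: 1/756 ≈ 0.0013228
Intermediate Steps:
J(g) = -4 (J(g) = -3 - 1 = -4)
A = -14
d(p) = -4*p + 2*p² + 2*p*(3 + p) (d(p) = (p² + p*p) + (-4*p + (p + 3)*(p + p)) = (p² + p²) + (-4*p + (3 + p)*(2*p)) = 2*p² + (-4*p + 2*p*(3 + p)) = -4*p + 2*p² + 2*p*(3 + p))
1/d(A) = 1/(2*(-14)*(1 + 2*(-14))) = 1/(2*(-14)*(1 - 28)) = 1/(2*(-14)*(-27)) = 1/756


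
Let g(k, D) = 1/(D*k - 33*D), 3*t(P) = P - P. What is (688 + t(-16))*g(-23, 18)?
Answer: -43/63 ≈ -0.68254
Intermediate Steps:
t(P) = 0 (t(P) = (P - P)/3 = (1/3)*0 = 0)
g(k, D) = 1/(-33*D + D*k)
(688 + t(-16))*g(-23, 18) = (688 + 0)*(1/(18*(-33 - 23))) = 688*((1/18)/(-56)) = 688*((1/18)*(-1/56)) = 688*(-1/1008) = -43/63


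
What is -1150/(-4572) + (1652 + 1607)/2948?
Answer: 4572587/3369564 ≈ 1.3570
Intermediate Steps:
-1150/(-4572) + (1652 + 1607)/2948 = -1150*(-1/4572) + 3259*(1/2948) = 575/2286 + 3259/2948 = 4572587/3369564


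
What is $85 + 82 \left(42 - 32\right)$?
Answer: $905$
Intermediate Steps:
$85 + 82 \left(42 - 32\right) = 85 + 82 \cdot 10 = 85 + 820 = 905$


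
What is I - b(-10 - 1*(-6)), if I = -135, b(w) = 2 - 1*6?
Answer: -131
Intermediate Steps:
b(w) = -4 (b(w) = 2 - 6 = -4)
I - b(-10 - 1*(-6)) = -135 - 1*(-4) = -135 + 4 = -131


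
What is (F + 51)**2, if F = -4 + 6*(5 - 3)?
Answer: 3481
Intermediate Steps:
F = 8 (F = -4 + 6*2 = -4 + 12 = 8)
(F + 51)**2 = (8 + 51)**2 = 59**2 = 3481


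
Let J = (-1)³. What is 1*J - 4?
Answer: -5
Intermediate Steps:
J = -1
1*J - 4 = 1*(-1) - 4 = -1 - 4 = -5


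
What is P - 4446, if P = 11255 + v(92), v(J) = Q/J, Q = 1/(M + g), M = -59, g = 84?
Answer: 15660701/2300 ≈ 6809.0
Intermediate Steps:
Q = 1/25 (Q = 1/(-59 + 84) = 1/25 ≈ 0.040000)
v(J) = 1/(25*J)
P = 25886501/2300 (P = 11255 + (1/25)/92 = 11255 + (1/25)*(1/92) = 11255 + 1/2300 = 25886501/2300 ≈ 11255.)
P - 4446 = 25886501/2300 - 4446 = 15660701/2300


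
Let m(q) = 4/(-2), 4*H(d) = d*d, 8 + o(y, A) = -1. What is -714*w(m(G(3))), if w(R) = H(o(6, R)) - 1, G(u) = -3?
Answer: -27489/2 ≈ -13745.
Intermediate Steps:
o(y, A) = -9 (o(y, A) = -8 - 1 = -9)
H(d) = d²/4 (H(d) = (d*d)/4 = d²/4)
m(q) = -2 (m(q) = 4*(-½) = -2)
w(R) = 77/4 (w(R) = (¼)*(-9)² - 1 = (¼)*81 - 1 = 81/4 - 1 = 77/4)
-714*w(m(G(3))) = -714*77/4 = -27489/2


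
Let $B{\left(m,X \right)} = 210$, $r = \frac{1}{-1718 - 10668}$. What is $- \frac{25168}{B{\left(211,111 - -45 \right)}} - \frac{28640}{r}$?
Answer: $\frac{37247166616}{105} \approx 3.5474 \cdot 10^{8}$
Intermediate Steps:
$r = - \frac{1}{12386}$ ($r = \frac{1}{-12386} = - \frac{1}{12386} \approx -8.0736 \cdot 10^{-5}$)
$- \frac{25168}{B{\left(211,111 - -45 \right)}} - \frac{28640}{r} = - \frac{25168}{210} - \frac{28640}{- \frac{1}{12386}} = \left(-25168\right) \frac{1}{210} - -354735040 = - \frac{12584}{105} + 354735040 = \frac{37247166616}{105}$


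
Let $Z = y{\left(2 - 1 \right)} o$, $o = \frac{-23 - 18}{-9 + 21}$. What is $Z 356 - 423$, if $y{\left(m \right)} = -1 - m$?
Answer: $\frac{6029}{3} \approx 2009.7$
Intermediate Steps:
$o = - \frac{41}{12} \approx -3.4167$
$Z = \frac{41}{6}$ ($Z = \left(-1 - \left(2 - 1\right)\right) \left(- \frac{41}{12}\right) = \left(-1 - 1\right) \left(- \frac{41}{12}\right) = \left(-2\right) \left(- \frac{41}{12}\right) = \frac{41}{6} \approx 6.8333$)
$Z 356 - 423 = \frac{41}{6} \cdot 356 - 423 = \frac{7298}{3} - 423 = \frac{6029}{3}$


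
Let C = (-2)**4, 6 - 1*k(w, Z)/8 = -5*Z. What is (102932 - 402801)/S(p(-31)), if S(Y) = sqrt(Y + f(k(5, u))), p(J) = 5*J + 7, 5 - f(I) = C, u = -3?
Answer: 299869*I*sqrt(159)/159 ≈ 23781.0*I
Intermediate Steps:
k(w, Z) = 48 + 40*Z (k(w, Z) = 48 - (-40)*Z = 48 + 40*Z)
C = 16
f(I) = -11 (f(I) = 5 - 1*16 = 5 - 16 = -11)
p(J) = 7 + 5*J
S(Y) = sqrt(-11 + Y) (S(Y) = sqrt(Y - 11) = sqrt(-11 + Y))
(102932 - 402801)/S(p(-31)) = (102932 - 402801)/(sqrt(-11 + (7 + 5*(-31)))) = -299869/sqrt(-11 + (7 - 155)) = -299869/sqrt(-11 - 148) = -299869*(-I*sqrt(159)/159) = -(-299869)*I*sqrt(159)/159 = 299869*I*sqrt(159)/159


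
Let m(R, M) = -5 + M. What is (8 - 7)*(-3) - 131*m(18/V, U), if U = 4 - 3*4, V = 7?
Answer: 1700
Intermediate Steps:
U = -8 (U = 4 - 12 = -8)
(8 - 7)*(-3) - 131*m(18/V, U) = (8 - 7)*(-3) - 131*(-5 - 8) = 1*(-3) - 131*(-13) = -3 + 1703 = 1700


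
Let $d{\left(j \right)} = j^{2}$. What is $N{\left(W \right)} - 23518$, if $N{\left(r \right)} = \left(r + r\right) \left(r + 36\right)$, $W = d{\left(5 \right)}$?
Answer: $-20468$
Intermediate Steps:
$W = 25$ ($W = 5^{2} = 25$)
$N{\left(r \right)} = 2 r \left(36 + r\right)$
$N{\left(W \right)} - 23518 = 2 \cdot 25 \left(36 + 25\right) - 23518 = 2 \cdot 25 \cdot 61 - 23518 = 3050 - 23518 = -20468$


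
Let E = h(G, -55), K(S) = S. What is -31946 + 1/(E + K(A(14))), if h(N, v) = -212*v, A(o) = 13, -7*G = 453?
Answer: -372905657/11673 ≈ -31946.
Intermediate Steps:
G = -453/7 (G = -⅐*453 = -453/7 ≈ -64.714)
E = 11660 (E = -212*(-55) = 11660)
-31946 + 1/(E + K(A(14))) = -31946 + 1/(11660 + 13) = -31946 + 1/11673 = -372905657/11673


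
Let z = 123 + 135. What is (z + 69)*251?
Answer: 82077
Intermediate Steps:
z = 258
(z + 69)*251 = (258 + 69)*251 = 327*251 = 82077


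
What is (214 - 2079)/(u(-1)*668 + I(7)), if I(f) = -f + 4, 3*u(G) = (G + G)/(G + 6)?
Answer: 27975/1381 ≈ 20.257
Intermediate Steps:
u(G) = 2*G/(3*(6 + G)) (u(G) = ((G + G)/(G + 6))/3 = ((2*G)/(6 + G))/3 = (2*G/(6 + G))/3 = 2*G/(3*(6 + G)))
I(f) = 4 - f
(214 - 2079)/(u(-1)*668 + I(7)) = (214 - 2079)/(((2/3)*(-1)/(6 - 1))*668 + (4 - 1*7)) = -1865/(((2/3)*(-1)/5)*668 + (4 - 7)) = -1865/(((2/3)*(-1)*(1/5))*668 - 3) = -1865/(-2/15*668 - 3) = -1865/(-1336/15 - 3) = -1865/(-1381/15) = -1865*(-15/1381) = 27975/1381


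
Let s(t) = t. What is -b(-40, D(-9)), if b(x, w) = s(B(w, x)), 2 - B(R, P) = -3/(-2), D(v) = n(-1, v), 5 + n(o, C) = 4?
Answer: -½ ≈ -0.50000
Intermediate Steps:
n(o, C) = -1 (n(o, C) = -5 + 4 = -1)
D(v) = -1
B(R, P) = ½ (B(R, P) = 2 - (-3)/(-2) = 2 - (-3)*(-1)/2 = 2 - 1*3/2 = 2 - 3/2 = ½)
b(x, w) = ½
-b(-40, D(-9)) = -1*½ = -½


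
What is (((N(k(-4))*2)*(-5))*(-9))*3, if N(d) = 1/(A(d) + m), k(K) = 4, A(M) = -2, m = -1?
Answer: -90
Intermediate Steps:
N(d) = -⅓ (N(d) = 1/(-2 - 1) = 1/(-3) = -⅓)
(((N(k(-4))*2)*(-5))*(-9))*3 = ((-⅓*2*(-5))*(-9))*3 = (-⅔*(-5)*(-9))*3 = ((10/3)*(-9))*3 = -30*3 = -90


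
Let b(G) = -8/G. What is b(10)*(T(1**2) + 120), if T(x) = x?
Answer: -484/5 ≈ -96.800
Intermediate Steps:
b(10)*(T(1**2) + 120) = (-8/10)*(1**2 + 120) = (-8*1/10)*(1 + 120) = -4/5*121 = -484/5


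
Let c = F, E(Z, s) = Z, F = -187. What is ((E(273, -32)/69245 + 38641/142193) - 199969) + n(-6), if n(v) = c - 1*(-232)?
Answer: -1968479834759606/9846154285 ≈ -1.9992e+5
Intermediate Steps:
c = -187
n(v) = 45 (n(v) = -187 - 1*(-232) = -187 + 232 = 45)
((E(273, -32)/69245 + 38641/142193) - 199969) + n(-6) = ((273/69245 + 38641/142193) - 199969) + 45 = (2714514734/9846154285 - 199969) + 45 = -1968922911702431/9846154285 + 45 = -1968479834759606/9846154285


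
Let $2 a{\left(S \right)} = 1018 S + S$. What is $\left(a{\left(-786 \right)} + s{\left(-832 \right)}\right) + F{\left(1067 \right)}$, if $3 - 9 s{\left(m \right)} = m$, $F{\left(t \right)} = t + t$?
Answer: $- \frac{3584162}{9} \approx -3.9824 \cdot 10^{5}$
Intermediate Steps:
$a{\left(S \right)} = \frac{1019 S}{2}$ ($a{\left(S \right)} = \frac{1018 S + S}{2} = \frac{1019 S}{2}$)
$F{\left(t \right)} = 2 t$
$s{\left(m \right)} = \frac{1}{3} - \frac{m}{9}$
$\left(a{\left(-786 \right)} + s{\left(-832 \right)}\right) + F{\left(1067 \right)} = \left(\frac{1019}{2} \left(-786\right) + \left(\frac{1}{3} - - \frac{832}{9}\right)\right) + 2 \cdot 1067 = \left(-400467 + \left(\frac{1}{3} + \frac{832}{9}\right)\right) + 2134 = \left(-400467 + \frac{835}{9}\right) + 2134 = - \frac{3603368}{9} + 2134 = - \frac{3584162}{9}$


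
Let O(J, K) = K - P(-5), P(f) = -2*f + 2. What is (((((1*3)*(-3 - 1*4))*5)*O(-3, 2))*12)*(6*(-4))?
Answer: -302400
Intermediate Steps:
P(f) = 2 - 2*f
O(J, K) = -12 + K (O(J, K) = K - (2 - 2*(-5)) = K - (2 + 10) = K - 1*12 = K - 12 = -12 + K)
(((((1*3)*(-3 - 1*4))*5)*O(-3, 2))*12)*(6*(-4)) = (((((1*3)*(-3 - 1*4))*5)*(-12 + 2))*12)*(6*(-4)) = ((((3*(-3 - 4))*5)*(-10))*12)*(-24) = ((((3*(-7))*5)*(-10))*12)*(-24) = ((-21*5*(-10))*12)*(-24) = (-105*(-10)*12)*(-24) = (1050*12)*(-24) = 12600*(-24) = -302400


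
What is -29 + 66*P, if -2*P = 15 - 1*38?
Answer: 730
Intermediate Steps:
P = 23/2 (P = -(15 - 1*38)/2 = -(15 - 38)/2 = -1/2*(-23) = 23/2 ≈ 11.500)
-29 + 66*P = -29 + 66*(23/2) = -29 + 759 = 730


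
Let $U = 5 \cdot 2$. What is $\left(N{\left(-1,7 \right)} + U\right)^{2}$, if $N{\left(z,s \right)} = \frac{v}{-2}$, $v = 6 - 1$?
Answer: $\frac{225}{4} \approx 56.25$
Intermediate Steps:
$v = 5$
$N{\left(z,s \right)} = - \frac{5}{2}$ ($N{\left(z,s \right)} = \frac{5}{-2} = 5 \left(- \frac{1}{2}\right) = - \frac{5}{2}$)
$U = 10$
$\left(N{\left(-1,7 \right)} + U\right)^{2} = \left(- \frac{5}{2} + 10\right)^{2} = \left(\frac{15}{2}\right)^{2} = \frac{225}{4}$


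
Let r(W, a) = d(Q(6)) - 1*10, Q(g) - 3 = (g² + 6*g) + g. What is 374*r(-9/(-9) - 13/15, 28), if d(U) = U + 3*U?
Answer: 117436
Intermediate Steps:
Q(g) = 3 + g² + 7*g (Q(g) = 3 + ((g² + 6*g) + g) = 3 + (g² + 7*g) = 3 + g² + 7*g)
d(U) = 4*U
r(W, a) = 314 (r(W, a) = 4*(3 + 6² + 7*6) - 1*10 = 4*(3 + 36 + 42) - 10 = 4*81 - 10 = 324 - 10 = 314)
374*r(-9/(-9) - 13/15, 28) = 374*314 = 117436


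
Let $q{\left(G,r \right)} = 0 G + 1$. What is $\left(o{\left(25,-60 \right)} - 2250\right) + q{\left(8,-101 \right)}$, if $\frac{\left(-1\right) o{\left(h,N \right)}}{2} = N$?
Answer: $-2129$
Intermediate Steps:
$o{\left(h,N \right)} = - 2 N$
$q{\left(G,r \right)} = 1$ ($q{\left(G,r \right)} = 0 + 1 = 1$)
$\left(o{\left(25,-60 \right)} - 2250\right) + q{\left(8,-101 \right)} = \left(\left(-2\right) \left(-60\right) - 2250\right) + 1 = \left(120 - 2250\right) + 1 = -2130 + 1 = -2129$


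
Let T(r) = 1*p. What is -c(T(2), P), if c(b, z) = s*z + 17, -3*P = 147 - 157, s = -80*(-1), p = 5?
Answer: -851/3 ≈ -283.67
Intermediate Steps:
T(r) = 5 (T(r) = 1*5 = 5)
s = 80
P = 10/3 (P = -(147 - 157)/3 = -1/3*(-10) = 10/3 ≈ 3.3333)
c(b, z) = 17 + 80*z (c(b, z) = 80*z + 17 = 17 + 80*z)
-c(T(2), P) = -(17 + 80*(10/3)) = -(17 + 800/3) = -1*851/3 = -851/3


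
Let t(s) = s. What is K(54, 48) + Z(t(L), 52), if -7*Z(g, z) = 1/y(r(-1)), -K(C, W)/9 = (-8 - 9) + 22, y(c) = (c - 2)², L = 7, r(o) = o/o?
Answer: -316/7 ≈ -45.143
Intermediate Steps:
r(o) = 1
y(c) = (-2 + c)²
K(C, W) = -45 (K(C, W) = -9*((-8 - 9) + 22) = -9*(-17 + 22) = -9*5 = -45)
Z(g, z) = -⅐ (Z(g, z) = -1/(7*(-2 + 1)²) = -1/(7*((-1)²)) = -⅐/1 = -⅐*1 = -⅐)
K(54, 48) + Z(t(L), 52) = -45 - ⅐ = -316/7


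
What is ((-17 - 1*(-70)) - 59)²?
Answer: 36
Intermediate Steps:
((-17 - 1*(-70)) - 59)² = ((-17 + 70) - 59)² = (53 - 59)² = (-6)² = 36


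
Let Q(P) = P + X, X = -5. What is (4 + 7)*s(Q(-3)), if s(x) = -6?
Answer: -66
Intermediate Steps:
Q(P) = -5 + P (Q(P) = P - 5 = -5 + P)
(4 + 7)*s(Q(-3)) = (4 + 7)*(-6) = 11*(-6) = -66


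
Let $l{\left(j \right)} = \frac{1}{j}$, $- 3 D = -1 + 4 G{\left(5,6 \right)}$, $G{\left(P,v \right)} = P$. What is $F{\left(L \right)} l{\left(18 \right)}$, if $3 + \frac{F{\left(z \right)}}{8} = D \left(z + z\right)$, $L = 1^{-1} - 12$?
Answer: $\frac{1636}{27} \approx 60.593$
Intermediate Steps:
$D = - \frac{19}{3}$ ($D = - \frac{-1 + 4 \cdot 5}{3} = - \frac{-1 + 20}{3} = \left(- \frac{1}{3}\right) 19 = - \frac{19}{3} \approx -6.3333$)
$L = -11$ ($L = 1 - 12 = -11$)
$F{\left(z \right)} = -24 - \frac{304 z}{3}$ ($F{\left(z \right)} = -24 + 8 \left(- \frac{19 \left(z + z\right)}{3}\right) = -24 + 8 \left(- \frac{19 \cdot 2 z}{3}\right) = -24 + 8 \left(- \frac{38 z}{3}\right) = -24 - \frac{304 z}{3}$)
$F{\left(L \right)} l{\left(18 \right)} = \frac{-24 - - \frac{3344}{3}}{18} = \left(-24 + \frac{3344}{3}\right) \frac{1}{18} = \frac{3272}{3} \cdot \frac{1}{18} = \frac{1636}{27}$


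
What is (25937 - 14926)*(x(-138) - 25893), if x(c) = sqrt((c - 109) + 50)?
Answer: -285107823 + 11011*I*sqrt(197) ≈ -2.8511e+8 + 1.5455e+5*I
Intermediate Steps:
x(c) = sqrt(-59 + c) (x(c) = sqrt((-109 + c) + 50) = sqrt(-59 + c))
(25937 - 14926)*(x(-138) - 25893) = (25937 - 14926)*(sqrt(-59 - 138) - 25893) = 11011*(sqrt(-197) - 25893) = 11011*(I*sqrt(197) - 25893) = 11011*(-25893 + I*sqrt(197)) = -285107823 + 11011*I*sqrt(197)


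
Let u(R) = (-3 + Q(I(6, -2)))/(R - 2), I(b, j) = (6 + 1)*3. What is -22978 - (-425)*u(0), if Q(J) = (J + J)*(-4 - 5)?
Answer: 115969/2 ≈ 57985.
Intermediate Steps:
I(b, j) = 21 (I(b, j) = 7*3 = 21)
Q(J) = -18*J (Q(J) = (2*J)*(-9) = -18*J)
u(R) = -381/(-2 + R) (u(R) = (-3 - 18*21)/(R - 2) = (-3 - 378)/(-2 + R) = -381/(-2 + R))
-22978 - (-425)*u(0) = -22978 - (-425)*(-381/(-2 + 0)) = -22978 - (-425)*(-381/(-2)) = -22978 - (-425)*(-381*(-½)) = -22978 - (-425)*381/2 = -22978 - 1*(-161925/2) = -22978 + 161925/2 = 115969/2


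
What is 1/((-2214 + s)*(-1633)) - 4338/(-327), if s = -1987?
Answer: 9919897027/747765397 ≈ 13.266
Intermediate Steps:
1/((-2214 + s)*(-1633)) - 4338/(-327) = 1/(-2214 - 1987*(-1633)) - 4338/(-327) = -1/1633/(-4201) - 4338*(-1/327) = -1/4201*(-1/1633) + 1446/109 = 1/6860233 + 1446/109 = 9919897027/747765397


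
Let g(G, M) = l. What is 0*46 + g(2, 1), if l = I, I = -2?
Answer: -2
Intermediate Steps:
l = -2
g(G, M) = -2
0*46 + g(2, 1) = 0*46 - 2 = 0 - 2 = -2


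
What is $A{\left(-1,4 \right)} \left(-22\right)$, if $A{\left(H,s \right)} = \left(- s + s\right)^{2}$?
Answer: $0$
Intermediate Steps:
$A{\left(H,s \right)} = 0$ ($A{\left(H,s \right)} = 0^{2} = 0$)
$A{\left(-1,4 \right)} \left(-22\right) = 0 \left(-22\right) = 0$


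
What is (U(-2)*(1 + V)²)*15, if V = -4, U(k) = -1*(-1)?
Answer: 135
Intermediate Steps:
U(k) = 1
(U(-2)*(1 + V)²)*15 = (1*(1 - 4)²)*15 = (1*(-3)²)*15 = (1*9)*15 = 9*15 = 135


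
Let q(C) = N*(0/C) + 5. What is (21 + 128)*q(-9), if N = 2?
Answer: 745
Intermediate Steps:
q(C) = 5 (q(C) = 2*(0/C) + 5 = 2*0 + 5 = 0 + 5 = 5)
(21 + 128)*q(-9) = (21 + 128)*5 = 149*5 = 745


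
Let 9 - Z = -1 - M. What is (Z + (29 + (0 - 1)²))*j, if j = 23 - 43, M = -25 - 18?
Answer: 60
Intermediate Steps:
M = -43
Z = -33 (Z = 9 - (-1 - 1*(-43)) = 9 - (-1 + 43) = 9 - 1*42 = 9 - 42 = -33)
j = -20
(Z + (29 + (0 - 1)²))*j = (-33 + (29 + (0 - 1)²))*(-20) = (-33 + (29 + (-1)²))*(-20) = (-33 + (29 + 1))*(-20) = (-33 + 30)*(-20) = -3*(-20) = 60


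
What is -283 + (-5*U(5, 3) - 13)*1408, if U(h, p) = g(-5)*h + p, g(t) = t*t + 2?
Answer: -990107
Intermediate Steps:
g(t) = 2 + t**2 (g(t) = t**2 + 2 = 2 + t**2)
U(h, p) = p + 27*h (U(h, p) = (2 + (-5)**2)*h + p = (2 + 25)*h + p = 27*h + p = p + 27*h)
-283 + (-5*U(5, 3) - 13)*1408 = -283 + (-5*(3 + 27*5) - 13)*1408 = -283 + (-5*(3 + 135) - 13)*1408 = -283 + (-5*138 - 13)*1408 = -283 + (-690 - 13)*1408 = -283 - 703*1408 = -283 - 989824 = -990107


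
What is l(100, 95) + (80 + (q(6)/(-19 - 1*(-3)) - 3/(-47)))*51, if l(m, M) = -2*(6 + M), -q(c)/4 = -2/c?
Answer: 728877/188 ≈ 3877.0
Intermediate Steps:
q(c) = 8/c (q(c) = -(-8)/c = 8/c)
l(m, M) = -12 - 2*M
l(100, 95) + (80 + (q(6)/(-19 - 1*(-3)) - 3/(-47)))*51 = (-12 - 2*95) + (80 + ((8/6)/(-19 - 1*(-3)) - 3/(-47)))*51 = (-12 - 190) + (80 + ((8*(1/6))/(-19 + 3) - 3*(-1/47)))*51 = -202 + (80 + ((4/3)/(-16) + 3/47))*51 = -202 + (80 + ((4/3)*(-1/16) + 3/47))*51 = -202 + (80 + (-1/12 + 3/47))*51 = -202 + (80 - 11/564)*51 = -202 + (45109/564)*51 = -202 + 766853/188 = 728877/188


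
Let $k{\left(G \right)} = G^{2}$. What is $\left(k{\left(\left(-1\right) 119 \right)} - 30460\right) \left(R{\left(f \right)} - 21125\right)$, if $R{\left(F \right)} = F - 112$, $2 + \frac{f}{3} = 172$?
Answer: $337829373$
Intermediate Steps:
$f = 510$ ($f = -6 + 3 \cdot 172 = -6 + 516 = 510$)
$R{\left(F \right)} = -112 + F$ ($R{\left(F \right)} = F - 112 = -112 + F$)
$\left(k{\left(\left(-1\right) 119 \right)} - 30460\right) \left(R{\left(f \right)} - 21125\right) = \left(\left(\left(-1\right) 119\right)^{2} - 30460\right) \left(\left(-112 + 510\right) - 21125\right) = \left(\left(-119\right)^{2} - 30460\right) \left(398 - 21125\right) = \left(14161 - 30460\right) \left(-20727\right) = \left(-16299\right) \left(-20727\right) = 337829373$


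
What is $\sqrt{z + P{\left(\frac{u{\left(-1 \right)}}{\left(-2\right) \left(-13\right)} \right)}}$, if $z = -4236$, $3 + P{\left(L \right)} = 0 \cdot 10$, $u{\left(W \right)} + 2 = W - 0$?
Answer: $3 i \sqrt{471} \approx 65.108 i$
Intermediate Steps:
$u{\left(W \right)} = -2 + W$ ($u{\left(W \right)} = -2 + \left(W - 0\right) = -2 + \left(W + 0\right) = -2 + W$)
$P{\left(L \right)} = -3$ ($P{\left(L \right)} = -3 + 0 \cdot 10 = -3 + 0 = -3$)
$\sqrt{z + P{\left(\frac{u{\left(-1 \right)}}{\left(-2\right) \left(-13\right)} \right)}} = \sqrt{-4236 - 3} = \sqrt{-4239} = 3 i \sqrt{471}$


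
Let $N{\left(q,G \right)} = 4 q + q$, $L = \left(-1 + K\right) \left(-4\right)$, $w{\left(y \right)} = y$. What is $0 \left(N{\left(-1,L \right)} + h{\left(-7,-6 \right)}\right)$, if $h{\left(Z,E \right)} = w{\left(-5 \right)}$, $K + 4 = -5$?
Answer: $0$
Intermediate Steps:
$K = -9$ ($K = -4 - 5 = -9$)
$L = 40$ ($L = \left(-1 - 9\right) \left(-4\right) = \left(-10\right) \left(-4\right) = 40$)
$h{\left(Z,E \right)} = -5$
$N{\left(q,G \right)} = 5 q$
$0 \left(N{\left(-1,L \right)} + h{\left(-7,-6 \right)}\right) = 0 \left(5 \left(-1\right) - 5\right) = 0 \left(-5 - 5\right) = 0 \left(-10\right) = 0$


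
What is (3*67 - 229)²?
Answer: 784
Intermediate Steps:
(3*67 - 229)² = (201 - 229)² = (-28)² = 784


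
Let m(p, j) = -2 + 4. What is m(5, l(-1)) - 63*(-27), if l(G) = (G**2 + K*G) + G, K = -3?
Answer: 1703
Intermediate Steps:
l(G) = G**2 - 2*G (l(G) = (G**2 - 3*G) + G = G**2 - 2*G)
m(p, j) = 2
m(5, l(-1)) - 63*(-27) = 2 - 63*(-27) = 2 + 1701 = 1703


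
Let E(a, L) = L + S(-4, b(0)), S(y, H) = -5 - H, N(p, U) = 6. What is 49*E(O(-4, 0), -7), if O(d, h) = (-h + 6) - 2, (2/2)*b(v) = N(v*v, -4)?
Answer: -882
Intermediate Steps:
b(v) = 6
O(d, h) = 4 - h (O(d, h) = (6 - h) - 2 = 4 - h)
E(a, L) = -11 + L (E(a, L) = L + (-5 - 1*6) = L + (-5 - 6) = L - 11 = -11 + L)
49*E(O(-4, 0), -7) = 49*(-11 - 7) = 49*(-18) = -882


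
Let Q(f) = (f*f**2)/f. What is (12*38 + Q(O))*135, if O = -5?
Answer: 64935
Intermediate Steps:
Q(f) = f**2 (Q(f) = f**3/f = f**2)
(12*38 + Q(O))*135 = (12*38 + (-5)**2)*135 = (456 + 25)*135 = 481*135 = 64935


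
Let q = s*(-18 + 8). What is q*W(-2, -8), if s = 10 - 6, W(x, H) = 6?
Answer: -240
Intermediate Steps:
s = 4
q = -40 (q = 4*(-18 + 8) = 4*(-10) = -40)
q*W(-2, -8) = -40*6 = -240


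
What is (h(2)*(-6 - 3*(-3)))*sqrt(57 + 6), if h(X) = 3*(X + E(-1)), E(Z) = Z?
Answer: 27*sqrt(7) ≈ 71.435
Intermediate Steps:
h(X) = -3 + 3*X (h(X) = 3*(X - 1) = 3*(-1 + X) = -3 + 3*X)
(h(2)*(-6 - 3*(-3)))*sqrt(57 + 6) = ((-3 + 3*2)*(-6 - 3*(-3)))*sqrt(57 + 6) = ((-3 + 6)*(-6 + 9))*sqrt(63) = (3*3)*(3*sqrt(7)) = 9*(3*sqrt(7)) = 27*sqrt(7)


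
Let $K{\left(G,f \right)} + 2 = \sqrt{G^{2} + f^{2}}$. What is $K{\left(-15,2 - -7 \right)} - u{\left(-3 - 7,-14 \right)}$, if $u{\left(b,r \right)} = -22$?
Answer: $20 + 3 \sqrt{34} \approx 37.493$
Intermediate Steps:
$K{\left(G,f \right)} = -2 + \sqrt{G^{2} + f^{2}}$
$K{\left(-15,2 - -7 \right)} - u{\left(-3 - 7,-14 \right)} = \left(-2 + \sqrt{\left(-15\right)^{2} + \left(2 - -7\right)^{2}}\right) - -22 = \left(-2 + \sqrt{225 + \left(2 + 7\right)^{2}}\right) + 22 = \left(-2 + \sqrt{225 + 9^{2}}\right) + 22 = \left(-2 + \sqrt{225 + 81}\right) + 22 = \left(-2 + \sqrt{306}\right) + 22 = \left(-2 + 3 \sqrt{34}\right) + 22 = 20 + 3 \sqrt{34}$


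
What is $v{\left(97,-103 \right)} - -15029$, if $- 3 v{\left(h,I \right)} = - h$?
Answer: $\frac{45184}{3} \approx 15061.0$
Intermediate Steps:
$v{\left(h,I \right)} = \frac{h}{3}$ ($v{\left(h,I \right)} = - \frac{\left(-1\right) h}{3} = \frac{h}{3}$)
$v{\left(97,-103 \right)} - -15029 = \frac{1}{3} \cdot 97 - -15029 = \frac{97}{3} + 15029 = \frac{45184}{3}$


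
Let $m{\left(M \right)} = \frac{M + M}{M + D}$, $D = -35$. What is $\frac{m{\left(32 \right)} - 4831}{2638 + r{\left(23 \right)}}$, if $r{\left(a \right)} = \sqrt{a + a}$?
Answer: $- \frac{19200683}{10438497} + \frac{14557 \sqrt{46}}{20876994} \approx -1.8347$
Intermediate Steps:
$r{\left(a \right)} = \sqrt{2} \sqrt{a}$ ($r{\left(a \right)} = \sqrt{2 a} = \sqrt{2} \sqrt{a}$)
$m{\left(M \right)} = \frac{2 M}{-35 + M}$ ($m{\left(M \right)} = \frac{M + M}{M - 35} = \frac{2 M}{-35 + M}$)
$\frac{m{\left(32 \right)} - 4831}{2638 + r{\left(23 \right)}} = \frac{2 \cdot 32 \frac{1}{-35 + 32} - 4831}{2638 + \sqrt{2} \sqrt{23}} = \frac{2 \cdot 32 \frac{1}{-3} - 4831}{2638 + \sqrt{46}} = \frac{2 \cdot 32 \left(- \frac{1}{3}\right) - 4831}{2638 + \sqrt{46}} = \frac{- \frac{64}{3} - 4831}{2638 + \sqrt{46}} = - \frac{14557}{3 \left(2638 + \sqrt{46}\right)}$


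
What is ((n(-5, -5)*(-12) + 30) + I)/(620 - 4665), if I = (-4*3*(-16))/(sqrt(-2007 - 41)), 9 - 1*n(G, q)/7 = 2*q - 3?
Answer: 1818/4045 + 3*I*sqrt(2)/4045 ≈ 0.44944 + 0.0010489*I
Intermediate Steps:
n(G, q) = 84 - 14*q (n(G, q) = 63 - 7*(2*q - 3) = 63 - 7*(-3 + 2*q) = 63 + (21 - 14*q) = 84 - 14*q)
I = -3*I*sqrt(2) (I = (-12*(-16))/(sqrt(-2048)) = 192/((32*I*sqrt(2))) = 192*(-I*sqrt(2)/64) = -3*I*sqrt(2) ≈ -4.2426*I)
((n(-5, -5)*(-12) + 30) + I)/(620 - 4665) = (((84 - 14*(-5))*(-12) + 30) - 3*I*sqrt(2))/(620 - 4665) = (((84 + 70)*(-12) + 30) - 3*I*sqrt(2))/(-4045) = ((154*(-12) + 30) - 3*I*sqrt(2))*(-1/4045) = ((-1848 + 30) - 3*I*sqrt(2))*(-1/4045) = (-1818 - 3*I*sqrt(2))*(-1/4045) = 1818/4045 + 3*I*sqrt(2)/4045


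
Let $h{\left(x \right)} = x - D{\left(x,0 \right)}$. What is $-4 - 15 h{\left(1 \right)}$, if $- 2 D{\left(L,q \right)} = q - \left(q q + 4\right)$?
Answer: $11$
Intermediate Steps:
$D{\left(L,q \right)} = 2 + \frac{q^{2}}{2} - \frac{q}{2}$ ($D{\left(L,q \right)} = - \frac{q - \left(q q + 4\right)}{2} = - \frac{q - \left(q^{2} + 4\right)}{2} = - \frac{q - \left(4 + q^{2}\right)}{2} = - \frac{-4 + q - q^{2}}{2} = 2 + \frac{q^{2}}{2} - \frac{q}{2}$)
$h{\left(x \right)} = -2 + x$ ($h{\left(x \right)} = x - \left(2 + \frac{0^{2}}{2} - 0\right) = x - \left(2 + \frac{1}{2} \cdot 0 + 0\right) = x - \left(2 + 0 + 0\right) = x - 2 = -2 + x$)
$-4 - 15 h{\left(1 \right)} = -4 - 15 \left(-2 + 1\right) = -4 - -15 = -4 + 15 = 11$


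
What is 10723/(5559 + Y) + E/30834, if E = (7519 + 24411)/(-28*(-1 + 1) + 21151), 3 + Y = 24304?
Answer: 3497085816041/9736897114620 ≈ 0.35916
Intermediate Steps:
Y = 24301 (Y = -3 + 24304 = 24301)
E = 31930/21151 (E = 31930/(-28*0 + 21151) = 31930/(0 + 21151) = 31930/21151 ≈ 1.5096)
10723/(5559 + Y) + E/30834 = 10723/(5559 + 24301) + (31930/21151)/30834 = 10723/29860 + (31930/21151)*(1/30834) = 10723*(1/29860) + 15965/326084967 = 10723/29860 + 15965/326084967 = 3497085816041/9736897114620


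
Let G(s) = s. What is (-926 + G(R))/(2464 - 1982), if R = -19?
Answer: -945/482 ≈ -1.9606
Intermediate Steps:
(-926 + G(R))/(2464 - 1982) = (-926 - 19)/(2464 - 1982) = -945/482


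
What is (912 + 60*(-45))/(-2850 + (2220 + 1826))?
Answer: -447/299 ≈ -1.4950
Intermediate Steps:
(912 + 60*(-45))/(-2850 + (2220 + 1826)) = (912 - 2700)/(-2850 + 4046) = -1788/1196 = -1788*1/1196 = -447/299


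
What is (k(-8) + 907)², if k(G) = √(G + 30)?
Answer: (907 + √22)² ≈ 8.3118e+5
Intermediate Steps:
k(G) = √(30 + G)
(k(-8) + 907)² = (√(30 - 8) + 907)² = (√22 + 907)² = (907 + √22)²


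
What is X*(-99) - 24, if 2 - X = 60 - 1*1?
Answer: 5619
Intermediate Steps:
X = -57 (X = 2 - (60 - 1*1) = 2 - (60 - 1) = 2 - 1*59 = 2 - 59 = -57)
X*(-99) - 24 = -57*(-99) - 24 = 5643 - 24 = 5619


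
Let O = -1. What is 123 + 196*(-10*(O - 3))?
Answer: 7963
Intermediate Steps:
123 + 196*(-10*(O - 3)) = 123 + 196*(-10*(-1 - 3)) = 123 + 196*(-10*(-4)) = 123 + 196*40 = 123 + 7840 = 7963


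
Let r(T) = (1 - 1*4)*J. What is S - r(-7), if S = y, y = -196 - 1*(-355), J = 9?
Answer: 186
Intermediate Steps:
r(T) = -27 (r(T) = (1 - 1*4)*9 = (1 - 4)*9 = -3*9 = -27)
y = 159 (y = -196 + 355 = 159)
S = 159
S - r(-7) = 159 - 1*(-27) = 159 + 27 = 186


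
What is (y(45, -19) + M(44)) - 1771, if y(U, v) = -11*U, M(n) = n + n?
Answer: -2178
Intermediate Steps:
M(n) = 2*n
(y(45, -19) + M(44)) - 1771 = (-11*45 + 2*44) - 1771 = (-495 + 88) - 1771 = -407 - 1771 = -2178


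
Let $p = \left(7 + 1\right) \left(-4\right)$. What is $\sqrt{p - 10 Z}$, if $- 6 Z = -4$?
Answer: $\frac{2 i \sqrt{87}}{3} \approx 6.2183 i$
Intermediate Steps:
$Z = \frac{2}{3}$ ($Z = \left(- \frac{1}{6}\right) \left(-4\right) = \frac{2}{3} \approx 0.66667$)
$p = -32$ ($p = 8 \left(-4\right) = -32$)
$\sqrt{p - 10 Z} = \sqrt{-32 - \frac{20}{3}} = \sqrt{- \frac{116}{3}} = \frac{2 i \sqrt{87}}{3}$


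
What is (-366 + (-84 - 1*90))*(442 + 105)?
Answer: -295380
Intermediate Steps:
(-366 + (-84 - 1*90))*(442 + 105) = (-366 + (-84 - 90))*547 = (-366 - 174)*547 = -540*547 = -295380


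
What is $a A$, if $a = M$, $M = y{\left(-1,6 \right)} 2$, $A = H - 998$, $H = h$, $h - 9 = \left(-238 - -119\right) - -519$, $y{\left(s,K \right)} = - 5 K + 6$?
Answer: $28272$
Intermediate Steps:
$y{\left(s,K \right)} = 6 - 5 K$
$h = 409$ ($h = 9 - -400 = 9 + \left(\left(-238 + 119\right) + 519\right) = 9 + \left(-119 + 519\right) = 9 + 400 = 409$)
$H = 409$
$A = -589$ ($A = 409 - 998 = -589$)
$M = -48$ ($M = \left(6 - 30\right) 2 = \left(-24\right) 2 = -48$)
$a = -48$
$a A = \left(-48\right) \left(-589\right) = 28272$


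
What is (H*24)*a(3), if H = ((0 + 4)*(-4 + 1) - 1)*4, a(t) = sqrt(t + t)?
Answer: -1248*sqrt(6) ≈ -3057.0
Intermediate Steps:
a(t) = sqrt(2)*sqrt(t) (a(t) = sqrt(2*t) = sqrt(2)*sqrt(t))
H = -52 (H = (4*(-3) - 1)*4 = (-12 - 1)*4 = -13*4 = -52)
(H*24)*a(3) = (-52*24)*(sqrt(2)*sqrt(3)) = -1248*sqrt(6)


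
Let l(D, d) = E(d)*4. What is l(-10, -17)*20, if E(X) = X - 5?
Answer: -1760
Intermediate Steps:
E(X) = -5 + X
l(D, d) = -20 + 4*d (l(D, d) = (-5 + d)*4 = -20 + 4*d)
l(-10, -17)*20 = (-20 + 4*(-17))*20 = (-20 - 68)*20 = -88*20 = -1760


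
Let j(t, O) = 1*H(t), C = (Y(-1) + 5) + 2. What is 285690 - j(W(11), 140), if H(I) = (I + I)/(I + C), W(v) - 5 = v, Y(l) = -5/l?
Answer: 1999822/7 ≈ 2.8569e+5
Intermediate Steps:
W(v) = 5 + v
C = 12 (C = (-5/(-1) + 5) + 2 = (-5*(-1) + 5) + 2 = (5 + 5) + 2 = 10 + 2 = 12)
H(I) = 2*I/(12 + I) (H(I) = (I + I)/(I + 12) = (2*I)/(12 + I) = 2*I/(12 + I))
j(t, O) = 2*t/(12 + t) (j(t, O) = 1*(2*t/(12 + t)) = 2*t/(12 + t))
285690 - j(W(11), 140) = 285690 - 2*(5 + 11)/(12 + (5 + 11)) = 285690 - 2*16/(12 + 16) = 285690 - 2*16/28 = 285690 - 1*8/7 = 285690 - 8/7 = 1999822/7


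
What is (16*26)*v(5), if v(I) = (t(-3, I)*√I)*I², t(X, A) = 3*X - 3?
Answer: -124800*√5 ≈ -2.7906e+5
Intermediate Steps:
t(X, A) = -3 + 3*X
v(I) = -12*I^(5/2) (v(I) = ((-3 + 3*(-3))*√I)*I² = ((-3 - 9)*√I)*I² = (-12*√I)*I² = -12*I^(5/2))
(16*26)*v(5) = (16*26)*(-300*√5) = 416*(-300*√5) = -124800*√5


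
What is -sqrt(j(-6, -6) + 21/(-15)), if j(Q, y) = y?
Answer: -I*sqrt(185)/5 ≈ -2.7203*I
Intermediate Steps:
-sqrt(j(-6, -6) + 21/(-15)) = -sqrt(-6 + 21/(-15)) = -sqrt(-6 + 21*(-1/15)) = -sqrt(-6 - 7/5) = -sqrt(-37/5) = -I*sqrt(185)/5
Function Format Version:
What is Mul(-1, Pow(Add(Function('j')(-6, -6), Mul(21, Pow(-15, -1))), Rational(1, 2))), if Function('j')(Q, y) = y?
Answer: Mul(Rational(-1, 5), I, Pow(185, Rational(1, 2))) ≈ Mul(-2.7203, I)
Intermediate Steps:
Mul(-1, Pow(Add(Function('j')(-6, -6), Mul(21, Pow(-15, -1))), Rational(1, 2))) = Mul(-1, Pow(Add(-6, Mul(21, Pow(-15, -1))), Rational(1, 2))) = Mul(-1, Pow(Add(-6, Mul(21, Rational(-1, 15))), Rational(1, 2))) = Mul(-1, Pow(Add(-6, Rational(-7, 5)), Rational(1, 2))) = Mul(-1, Pow(Rational(-37, 5), Rational(1, 2))) = Mul(-1, Mul(Rational(1, 5), I, Pow(185, Rational(1, 2)))) = Mul(Rational(-1, 5), I, Pow(185, Rational(1, 2)))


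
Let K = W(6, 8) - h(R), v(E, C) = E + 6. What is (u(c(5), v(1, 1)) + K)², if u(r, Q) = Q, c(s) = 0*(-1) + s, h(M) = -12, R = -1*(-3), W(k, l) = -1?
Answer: 324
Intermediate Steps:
R = 3
v(E, C) = 6 + E
c(s) = s (c(s) = 0 + s = s)
K = 11 (K = -1 - 1*(-12) = -1 + 12 = 11)
(u(c(5), v(1, 1)) + K)² = ((6 + 1) + 11)² = (7 + 11)² = 18² = 324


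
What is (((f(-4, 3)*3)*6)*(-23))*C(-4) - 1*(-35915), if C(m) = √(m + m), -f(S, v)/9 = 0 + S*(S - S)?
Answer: 35915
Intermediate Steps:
f(S, v) = 0 (f(S, v) = -9*(0 + S*(S - S)) = -9*(0 + S*0) = -9*(0 + 0) = -9*0 = 0)
C(m) = √2*√m (C(m) = √(2*m) = √2*√m)
(((f(-4, 3)*3)*6)*(-23))*C(-4) - 1*(-35915) = (((0*3)*6)*(-23))*(√2*√(-4)) - 1*(-35915) = ((0*6)*(-23))*(√2*(2*I)) + 35915 = (0*(-23))*(2*I*√2) + 35915 = 0*(2*I*√2) + 35915 = 0 + 35915 = 35915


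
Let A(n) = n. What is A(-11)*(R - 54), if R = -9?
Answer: 693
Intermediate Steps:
A(-11)*(R - 54) = -11*(-9 - 54) = -11*(-63) = 693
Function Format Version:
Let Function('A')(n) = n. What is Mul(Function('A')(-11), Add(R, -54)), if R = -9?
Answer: 693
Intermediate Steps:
Mul(Function('A')(-11), Add(R, -54)) = Mul(-11, Add(-9, -54)) = Mul(-11, -63) = 693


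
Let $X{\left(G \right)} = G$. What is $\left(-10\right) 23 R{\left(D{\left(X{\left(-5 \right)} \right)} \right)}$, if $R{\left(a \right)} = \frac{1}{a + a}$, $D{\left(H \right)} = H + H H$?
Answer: $- \frac{23}{4} \approx -5.75$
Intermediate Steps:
$D{\left(H \right)} = H + H^{2}$
$R{\left(a \right)} = \frac{1}{2 a}$
$\left(-10\right) 23 R{\left(D{\left(X{\left(-5 \right)} \right)} \right)} = \left(-10\right) 23 \frac{1}{2 \left(- 5 \left(1 - 5\right)\right)} = - 230 \frac{1}{2 \left(\left(-5\right) \left(-4\right)\right)} = - 230 \frac{1}{2 \cdot 20} = - 230 \cdot \frac{1}{2} \cdot \frac{1}{20} = \left(-230\right) \frac{1}{40} = - \frac{23}{4}$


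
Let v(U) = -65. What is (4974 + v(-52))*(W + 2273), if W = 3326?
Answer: 27485491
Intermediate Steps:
(4974 + v(-52))*(W + 2273) = (4974 - 65)*(3326 + 2273) = 4909*5599 = 27485491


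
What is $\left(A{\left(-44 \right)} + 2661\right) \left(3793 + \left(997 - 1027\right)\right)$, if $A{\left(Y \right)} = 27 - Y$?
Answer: $10280516$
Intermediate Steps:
$\left(A{\left(-44 \right)} + 2661\right) \left(3793 + \left(997 - 1027\right)\right) = \left(\left(27 - -44\right) + 2661\right) \left(3793 + \left(997 - 1027\right)\right) = \left(\left(27 + 44\right) + 2661\right) \left(3793 - 30\right) = \left(71 + 2661\right) 3763 = 2732 \cdot 3763 = 10280516$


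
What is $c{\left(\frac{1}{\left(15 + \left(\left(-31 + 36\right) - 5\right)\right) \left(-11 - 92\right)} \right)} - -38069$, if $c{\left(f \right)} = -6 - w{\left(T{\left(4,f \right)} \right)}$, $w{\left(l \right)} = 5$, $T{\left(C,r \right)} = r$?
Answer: $38058$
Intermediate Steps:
$c{\left(f \right)} = -11$ ($c{\left(f \right)} = -6 - 5 = -11$)
$c{\left(\frac{1}{\left(15 + \left(\left(-31 + 36\right) - 5\right)\right) \left(-11 - 92\right)} \right)} - -38069 = -11 - -38069 = -11 + 38069 = 38058$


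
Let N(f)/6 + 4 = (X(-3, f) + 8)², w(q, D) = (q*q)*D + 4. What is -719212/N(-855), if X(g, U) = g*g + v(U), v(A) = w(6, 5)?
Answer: -359606/121191 ≈ -2.9673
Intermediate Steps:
w(q, D) = 4 + D*q² (w(q, D) = q²*D + 4 = D*q² + 4 = 4 + D*q²)
v(A) = 184 (v(A) = 4 + 5*6² = 4 + 5*36 = 4 + 180 = 184)
X(g, U) = 184 + g² (X(g, U) = g*g + 184 = g² + 184 = 184 + g²)
N(f) = 242382 (N(f) = -24 + 6*((184 + (-3)²) + 8)² = -24 + 6*((184 + 9) + 8)² = -24 + 6*(193 + 8)² = -24 + 6*201² = -24 + 6*40401 = -24 + 242406 = 242382)
-719212/N(-855) = -719212/242382 = -719212*1/242382 = -359606/121191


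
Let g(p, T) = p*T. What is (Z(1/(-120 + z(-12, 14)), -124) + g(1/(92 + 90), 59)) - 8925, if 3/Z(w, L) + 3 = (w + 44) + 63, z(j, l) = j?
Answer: -3185224355/356902 ≈ -8924.6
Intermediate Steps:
Z(w, L) = 3/(104 + w) (Z(w, L) = 3/(-3 + ((w + 44) + 63)) = 3/(-3 + ((44 + w) + 63)) = 3/(-3 + (107 + w)) = 3/(104 + w))
g(p, T) = T*p
(Z(1/(-120 + z(-12, 14)), -124) + g(1/(92 + 90), 59)) - 8925 = (3/(104 + 1/(-120 - 12)) + 59/(92 + 90)) - 8925 = (3/(104 + 1/(-132)) + 59/182) - 8925 = (3/(104 - 1/132) + 59*(1/182)) - 8925 = (3/(13727/132) + 59/182) - 8925 = (3*(132/13727) + 59/182) - 8925 = (396/13727 + 59/182) - 8925 = 125995/356902 - 8925 = -3185224355/356902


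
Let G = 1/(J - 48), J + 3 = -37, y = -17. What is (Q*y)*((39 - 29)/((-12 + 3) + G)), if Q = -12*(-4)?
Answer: 718080/793 ≈ 905.52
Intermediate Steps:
J = -40 (J = -3 - 37 = -40)
G = -1/88 (G = 1/(-40 - 48) = 1/(-88) = -1/88 ≈ -0.011364)
Q = 48
(Q*y)*((39 - 29)/((-12 + 3) + G)) = (48*(-17))*((39 - 29)/((-12 + 3) - 1/88)) = -8160/(-9 - 1/88) = -8160/(-793/88) = -8160*(-88)/793 = -816*(-880/793) = 718080/793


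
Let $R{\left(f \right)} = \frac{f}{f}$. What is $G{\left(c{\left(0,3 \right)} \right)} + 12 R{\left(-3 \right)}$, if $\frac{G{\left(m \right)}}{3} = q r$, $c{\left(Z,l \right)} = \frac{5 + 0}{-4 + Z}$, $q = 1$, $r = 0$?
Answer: $12$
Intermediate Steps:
$R{\left(f \right)} = 1$
$c{\left(Z,l \right)} = \frac{5}{-4 + Z}$
$G{\left(m \right)} = 0$ ($G{\left(m \right)} = 3 \cdot 1 \cdot 0 = 3 \cdot 0 = 0$)
$G{\left(c{\left(0,3 \right)} \right)} + 12 R{\left(-3 \right)} = 0 + 12 \cdot 1 = 0 + 12 = 12$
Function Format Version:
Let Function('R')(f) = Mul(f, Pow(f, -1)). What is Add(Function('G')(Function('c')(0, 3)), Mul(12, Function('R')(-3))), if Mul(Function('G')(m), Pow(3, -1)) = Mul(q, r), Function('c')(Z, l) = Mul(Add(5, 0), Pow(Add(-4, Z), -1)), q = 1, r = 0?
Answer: 12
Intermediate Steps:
Function('R')(f) = 1
Function('c')(Z, l) = Mul(5, Pow(Add(-4, Z), -1))
Function('G')(m) = 0 (Function('G')(m) = Mul(3, Mul(1, 0)) = Mul(3, 0) = 0)
Add(Function('G')(Function('c')(0, 3)), Mul(12, Function('R')(-3))) = Add(0, Mul(12, 1)) = Add(0, 12) = 12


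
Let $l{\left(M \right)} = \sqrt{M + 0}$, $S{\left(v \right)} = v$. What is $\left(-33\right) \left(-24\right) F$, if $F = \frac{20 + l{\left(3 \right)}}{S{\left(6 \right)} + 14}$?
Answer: $792 + \frac{198 \sqrt{3}}{5} \approx 860.59$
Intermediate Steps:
$l{\left(M \right)} = \sqrt{M}$
$F = 1 + \frac{\sqrt{3}}{20}$ ($F = \frac{20 + \sqrt{3}}{6 + 14} = \frac{20 + \sqrt{3}}{20} = \left(20 + \sqrt{3}\right) \frac{1}{20} = 1 + \frac{\sqrt{3}}{20} \approx 1.0866$)
$\left(-33\right) \left(-24\right) F = \left(-33\right) \left(-24\right) \left(1 + \frac{\sqrt{3}}{20}\right) = 792 \left(1 + \frac{\sqrt{3}}{20}\right) = 792 + \frac{198 \sqrt{3}}{5}$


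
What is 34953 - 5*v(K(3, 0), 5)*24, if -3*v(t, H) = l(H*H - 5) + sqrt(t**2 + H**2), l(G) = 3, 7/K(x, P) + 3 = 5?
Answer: 35073 + 20*sqrt(149) ≈ 35317.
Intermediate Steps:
K(x, P) = 7/2 (K(x, P) = 7/(-3 + 5) = 7/2)
v(t, H) = -1 - sqrt(H**2 + t**2)/3 (v(t, H) = -(3 + sqrt(t**2 + H**2))/3 = -(3 + sqrt(H**2 + t**2))/3 = -1 - sqrt(H**2 + t**2)/3)
34953 - 5*v(K(3, 0), 5)*24 = 34953 - 5*(-1 - sqrt(5**2 + (7/2)**2)/3)*24 = 34953 - 5*(-1 - sqrt(25 + 49/4)/3)*24 = 34953 - 5*(-1 - sqrt(149)/6)*24 = 34953 + (5 + 5*sqrt(149)/6)*24 = 34953 + (120 + 20*sqrt(149)) = 35073 + 20*sqrt(149)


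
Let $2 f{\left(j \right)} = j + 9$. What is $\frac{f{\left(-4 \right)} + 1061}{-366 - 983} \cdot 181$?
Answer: $- \frac{384987}{2698} \approx -142.69$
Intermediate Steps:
$f{\left(j \right)} = \frac{9}{2} + \frac{j}{2}$ ($f{\left(j \right)} = \frac{j + 9}{2} = \frac{9 + j}{2} = \frac{9}{2} + \frac{j}{2}$)
$\frac{f{\left(-4 \right)} + 1061}{-366 - 983} \cdot 181 = \frac{\left(\frac{9}{2} + \frac{1}{2} \left(-4\right)\right) + 1061}{-366 - 983} \cdot 181 = \frac{\left(\frac{9}{2} - 2\right) + 1061}{-1349} \cdot 181 = \left(\frac{5}{2} + 1061\right) \left(- \frac{1}{1349}\right) 181 = \frac{2127}{2} \left(- \frac{1}{1349}\right) 181 = \left(- \frac{2127}{2698}\right) 181 = - \frac{384987}{2698}$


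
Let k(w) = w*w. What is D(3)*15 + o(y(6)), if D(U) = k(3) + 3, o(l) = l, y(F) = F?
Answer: 186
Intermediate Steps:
k(w) = w²
D(U) = 12 (D(U) = 3² + 3 = 9 + 3 = 12)
D(3)*15 + o(y(6)) = 12*15 + 6 = 180 + 6 = 186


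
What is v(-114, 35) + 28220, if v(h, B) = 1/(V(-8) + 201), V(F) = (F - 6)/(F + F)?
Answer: 45575308/1615 ≈ 28220.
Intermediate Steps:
V(F) = (-6 + F)/(2*F) (V(F) = (-6 + F)/((2*F)) = (-6 + F)*(1/(2*F)) = (-6 + F)/(2*F))
v(h, B) = 8/1615 (v(h, B) = 1/((½)*(-6 - 8)/(-8) + 201) = 1/((½)*(-⅛)*(-14) + 201) = 1/(7/8 + 201) = 1/(1615/8) = 8/1615)
v(-114, 35) + 28220 = 8/1615 + 28220 = 45575308/1615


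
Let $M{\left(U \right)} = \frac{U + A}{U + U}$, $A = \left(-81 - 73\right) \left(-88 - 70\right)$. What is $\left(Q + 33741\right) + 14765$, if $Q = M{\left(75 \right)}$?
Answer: $\frac{7300307}{150} \approx 48669.0$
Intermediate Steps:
$A = 24332$ ($A = \left(-154\right) \left(-158\right) = 24332$)
$M{\left(U \right)} = \frac{24332 + U}{2 U}$ ($M{\left(U \right)} = \frac{U + 24332}{U + U} = \frac{24332 + U}{2 U}$)
$Q = \frac{24407}{150}$ ($Q = \frac{24332 + 75}{2 \cdot 75} = \frac{1}{2} \cdot \frac{1}{75} \cdot 24407 = \frac{24407}{150} \approx 162.71$)
$\left(Q + 33741\right) + 14765 = \left(\frac{24407}{150} + 33741\right) + 14765 = \frac{5085557}{150} + 14765 = \frac{7300307}{150}$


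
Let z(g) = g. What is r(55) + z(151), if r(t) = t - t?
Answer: 151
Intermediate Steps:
r(t) = 0
r(55) + z(151) = 0 + 151 = 151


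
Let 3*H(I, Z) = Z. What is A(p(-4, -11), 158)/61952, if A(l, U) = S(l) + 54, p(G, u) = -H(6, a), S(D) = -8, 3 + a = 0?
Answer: 23/30976 ≈ 0.00074251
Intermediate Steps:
a = -3 (a = -3 + 0 = -3)
H(I, Z) = Z/3
p(G, u) = 1 (p(G, u) = -(-3)/3 = -1*(-1) = 1)
A(l, U) = 46 (A(l, U) = -8 + 54 = 46)
A(p(-4, -11), 158)/61952 = 46/61952 = 46*(1/61952) = 23/30976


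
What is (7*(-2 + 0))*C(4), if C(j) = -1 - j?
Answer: 70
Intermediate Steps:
(7*(-2 + 0))*C(4) = (7*(-2 + 0))*(-1 - 1*4) = (7*(-2))*(-1 - 4) = -14*(-5) = 70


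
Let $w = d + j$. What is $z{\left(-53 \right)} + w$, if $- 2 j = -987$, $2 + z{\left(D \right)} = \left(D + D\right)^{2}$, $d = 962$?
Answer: $\frac{25379}{2} \approx 12690.0$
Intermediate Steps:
$z{\left(D \right)} = -2 + 4 D^{2}$ ($z{\left(D \right)} = -2 + \left(D + D\right)^{2} = -2 + \left(2 D\right)^{2} = -2 + 4 D^{2}$)
$j = \frac{987}{2}$ ($j = \left(- \frac{1}{2}\right) \left(-987\right) = \frac{987}{2} \approx 493.5$)
$w = \frac{2911}{2}$ ($w = 962 + \frac{987}{2} = \frac{2911}{2} \approx 1455.5$)
$z{\left(-53 \right)} + w = \left(-2 + 4 \left(-53\right)^{2}\right) + \frac{2911}{2} = \left(-2 + 4 \cdot 2809\right) + \frac{2911}{2} = \left(-2 + 11236\right) + \frac{2911}{2} = 11234 + \frac{2911}{2} = \frac{25379}{2}$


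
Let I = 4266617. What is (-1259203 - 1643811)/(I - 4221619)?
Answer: -1451507/22499 ≈ -64.514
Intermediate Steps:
(-1259203 - 1643811)/(I - 4221619) = (-1259203 - 1643811)/(4266617 - 4221619) = -2903014/44998 = -2903014*1/44998 = -1451507/22499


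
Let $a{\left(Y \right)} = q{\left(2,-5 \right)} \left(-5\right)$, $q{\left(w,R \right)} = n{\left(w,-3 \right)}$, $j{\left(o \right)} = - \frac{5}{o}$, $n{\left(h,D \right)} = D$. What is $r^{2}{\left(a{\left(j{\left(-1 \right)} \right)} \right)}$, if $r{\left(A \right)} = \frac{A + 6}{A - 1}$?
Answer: $\frac{9}{4} \approx 2.25$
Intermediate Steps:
$q{\left(w,R \right)} = -3$
$a{\left(Y \right)} = 15$ ($a{\left(Y \right)} = \left(-3\right) \left(-5\right) = 15$)
$r{\left(A \right)} = \frac{6 + A}{-1 + A}$
$r^{2}{\left(a{\left(j{\left(-1 \right)} \right)} \right)} = \left(\frac{6 + 15}{-1 + 15}\right)^{2} = \left(\frac{1}{14} \cdot 21\right)^{2} = \left(\frac{3}{2}\right)^{2} = \frac{9}{4}$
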